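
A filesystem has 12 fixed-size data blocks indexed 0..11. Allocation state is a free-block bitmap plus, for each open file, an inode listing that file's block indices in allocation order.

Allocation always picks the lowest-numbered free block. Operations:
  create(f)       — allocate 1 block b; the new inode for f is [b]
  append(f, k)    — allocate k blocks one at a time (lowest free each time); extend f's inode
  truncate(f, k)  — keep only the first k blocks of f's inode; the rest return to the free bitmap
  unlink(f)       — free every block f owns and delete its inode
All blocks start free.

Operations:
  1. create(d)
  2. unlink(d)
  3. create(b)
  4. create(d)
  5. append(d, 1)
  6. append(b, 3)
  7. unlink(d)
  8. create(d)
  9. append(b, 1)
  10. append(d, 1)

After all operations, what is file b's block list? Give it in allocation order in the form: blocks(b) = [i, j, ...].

blocks(b) = [0, 3, 4, 5, 2]

  1. create(d)  ⇒  F...........  {d→[0]}
  2. unlink(d)  ⇒  ............  {}
  3. create(b)  ⇒  F...........  {b→[0]}
  4. create(d)  ⇒  FF..........  {b→[0]; d→[1]}
  5. append(d, 1)  ⇒  FFF.........  {b→[0]; d→[1, 2]}
  6. append(b, 3)  ⇒  FFFFFF......  {b→[0, 3, 4, 5]; d→[1, 2]}
  7. unlink(d)  ⇒  F..FFF......  {b→[0, 3, 4, 5]}
  8. create(d)  ⇒  FF.FFF......  {b→[0, 3, 4, 5]; d→[1]}
  9. append(b, 1)  ⇒  FFFFFF......  {b→[0, 3, 4, 5, 2]; d→[1]}
  10. append(d, 1)  ⇒  FFFFFFF.....  {b→[0, 3, 4, 5, 2]; d→[1, 6]}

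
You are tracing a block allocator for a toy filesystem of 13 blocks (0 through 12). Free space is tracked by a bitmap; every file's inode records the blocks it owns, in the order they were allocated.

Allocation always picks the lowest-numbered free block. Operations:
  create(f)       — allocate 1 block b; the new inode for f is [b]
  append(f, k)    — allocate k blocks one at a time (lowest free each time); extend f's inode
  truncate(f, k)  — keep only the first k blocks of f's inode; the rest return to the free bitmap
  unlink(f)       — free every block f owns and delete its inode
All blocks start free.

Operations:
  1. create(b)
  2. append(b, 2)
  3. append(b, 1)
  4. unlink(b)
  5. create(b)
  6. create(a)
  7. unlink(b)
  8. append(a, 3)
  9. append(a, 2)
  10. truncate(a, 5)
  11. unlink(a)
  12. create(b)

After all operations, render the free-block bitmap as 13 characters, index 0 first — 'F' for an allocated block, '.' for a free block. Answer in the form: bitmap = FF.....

bitmap = F............

create(b): bitmap=F............ | b=[0]
append(b, 2): bitmap=FFF.......... | b=[0, 1, 2]
append(b, 1): bitmap=FFFF......... | b=[0, 1, 2, 3]
unlink(b): bitmap=............. | 
create(b): bitmap=F............ | b=[0]
create(a): bitmap=FF........... | a=[1] b=[0]
unlink(b): bitmap=.F........... | a=[1]
append(a, 3): bitmap=FFFF......... | a=[1, 0, 2, 3]
append(a, 2): bitmap=FFFFFF....... | a=[1, 0, 2, 3, 4, 5]
truncate(a, 5): bitmap=FFFFF........ | a=[1, 0, 2, 3, 4]
unlink(a): bitmap=............. | 
create(b): bitmap=F............ | b=[0]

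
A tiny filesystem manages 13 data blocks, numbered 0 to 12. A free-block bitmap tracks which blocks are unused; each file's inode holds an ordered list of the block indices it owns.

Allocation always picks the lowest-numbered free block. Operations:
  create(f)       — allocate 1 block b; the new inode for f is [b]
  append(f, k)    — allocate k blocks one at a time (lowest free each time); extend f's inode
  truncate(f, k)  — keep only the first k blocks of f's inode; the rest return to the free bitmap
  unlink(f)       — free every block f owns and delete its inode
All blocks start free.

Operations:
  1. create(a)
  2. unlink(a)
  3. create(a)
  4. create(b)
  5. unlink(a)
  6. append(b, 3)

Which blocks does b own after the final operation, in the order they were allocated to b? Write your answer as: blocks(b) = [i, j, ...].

after create(a) → a:[0]  free=[F............]
after unlink(a) →   free=[.............]
after create(a) → a:[0]  free=[F............]
after create(b) → a:[0], b:[1]  free=[FF...........]
after unlink(a) → b:[1]  free=[.F...........]
after append(b, 3) → b:[1, 0, 2, 3]  free=[FFFF.........]

blocks(b) = [1, 0, 2, 3]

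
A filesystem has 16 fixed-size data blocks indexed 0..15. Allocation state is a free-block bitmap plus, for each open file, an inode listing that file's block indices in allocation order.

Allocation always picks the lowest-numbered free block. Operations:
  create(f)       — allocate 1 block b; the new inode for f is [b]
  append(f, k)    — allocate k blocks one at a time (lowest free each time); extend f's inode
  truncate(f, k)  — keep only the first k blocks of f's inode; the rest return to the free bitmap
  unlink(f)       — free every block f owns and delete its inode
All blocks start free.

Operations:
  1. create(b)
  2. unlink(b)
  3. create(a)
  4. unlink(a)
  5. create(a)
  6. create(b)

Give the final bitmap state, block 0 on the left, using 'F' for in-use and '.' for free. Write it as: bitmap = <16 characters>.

bitmap = FF..............

  1. create(b)  ⇒  F...............  {b→[0]}
  2. unlink(b)  ⇒  ................  {}
  3. create(a)  ⇒  F...............  {a→[0]}
  4. unlink(a)  ⇒  ................  {}
  5. create(a)  ⇒  F...............  {a→[0]}
  6. create(b)  ⇒  FF..............  {a→[0]; b→[1]}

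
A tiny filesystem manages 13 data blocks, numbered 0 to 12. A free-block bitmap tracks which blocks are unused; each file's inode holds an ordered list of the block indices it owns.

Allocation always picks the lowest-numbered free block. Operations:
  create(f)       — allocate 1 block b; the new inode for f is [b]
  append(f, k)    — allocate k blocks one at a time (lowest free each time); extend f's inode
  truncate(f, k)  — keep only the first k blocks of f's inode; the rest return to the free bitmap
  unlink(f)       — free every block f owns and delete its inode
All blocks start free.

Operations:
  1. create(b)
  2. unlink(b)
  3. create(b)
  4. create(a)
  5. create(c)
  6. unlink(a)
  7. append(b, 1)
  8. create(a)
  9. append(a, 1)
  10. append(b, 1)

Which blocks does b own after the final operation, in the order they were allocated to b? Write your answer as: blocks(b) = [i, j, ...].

blocks(b) = [0, 1, 5]

create(b): bitmap=F............ | b=[0]
unlink(b): bitmap=............. | 
create(b): bitmap=F............ | b=[0]
create(a): bitmap=FF........... | a=[1] b=[0]
create(c): bitmap=FFF.......... | a=[1] b=[0] c=[2]
unlink(a): bitmap=F.F.......... | b=[0] c=[2]
append(b, 1): bitmap=FFF.......... | b=[0, 1] c=[2]
create(a): bitmap=FFFF......... | a=[3] b=[0, 1] c=[2]
append(a, 1): bitmap=FFFFF........ | a=[3, 4] b=[0, 1] c=[2]
append(b, 1): bitmap=FFFFFF....... | a=[3, 4] b=[0, 1, 5] c=[2]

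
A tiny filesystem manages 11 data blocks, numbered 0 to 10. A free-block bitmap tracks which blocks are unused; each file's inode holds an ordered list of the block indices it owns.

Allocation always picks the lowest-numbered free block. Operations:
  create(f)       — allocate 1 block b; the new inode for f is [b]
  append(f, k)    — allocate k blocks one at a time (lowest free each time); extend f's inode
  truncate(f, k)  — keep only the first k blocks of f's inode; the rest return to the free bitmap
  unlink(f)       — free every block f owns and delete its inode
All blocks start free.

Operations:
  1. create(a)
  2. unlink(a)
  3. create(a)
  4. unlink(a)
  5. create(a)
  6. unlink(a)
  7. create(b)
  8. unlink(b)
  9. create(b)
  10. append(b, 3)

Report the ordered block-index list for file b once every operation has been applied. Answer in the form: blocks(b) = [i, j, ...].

create(a): bitmap=F.......... | a=[0]
unlink(a): bitmap=........... | 
create(a): bitmap=F.......... | a=[0]
unlink(a): bitmap=........... | 
create(a): bitmap=F.......... | a=[0]
unlink(a): bitmap=........... | 
create(b): bitmap=F.......... | b=[0]
unlink(b): bitmap=........... | 
create(b): bitmap=F.......... | b=[0]
append(b, 3): bitmap=FFFF....... | b=[0, 1, 2, 3]

blocks(b) = [0, 1, 2, 3]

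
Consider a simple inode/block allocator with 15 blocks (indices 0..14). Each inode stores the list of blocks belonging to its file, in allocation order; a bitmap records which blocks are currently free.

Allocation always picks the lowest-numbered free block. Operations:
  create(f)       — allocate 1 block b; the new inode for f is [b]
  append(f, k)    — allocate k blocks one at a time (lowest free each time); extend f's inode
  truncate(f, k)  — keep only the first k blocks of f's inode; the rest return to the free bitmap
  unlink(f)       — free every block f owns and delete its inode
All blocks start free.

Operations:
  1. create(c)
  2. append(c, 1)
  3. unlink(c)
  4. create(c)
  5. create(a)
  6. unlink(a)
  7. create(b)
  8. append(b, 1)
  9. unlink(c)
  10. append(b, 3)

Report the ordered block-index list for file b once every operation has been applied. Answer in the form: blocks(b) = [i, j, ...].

blocks(b) = [1, 2, 0, 3, 4]

create(c): bitmap=F.............. | c=[0]
append(c, 1): bitmap=FF............. | c=[0, 1]
unlink(c): bitmap=............... | 
create(c): bitmap=F.............. | c=[0]
create(a): bitmap=FF............. | a=[1] c=[0]
unlink(a): bitmap=F.............. | c=[0]
create(b): bitmap=FF............. | b=[1] c=[0]
append(b, 1): bitmap=FFF............ | b=[1, 2] c=[0]
unlink(c): bitmap=.FF............ | b=[1, 2]
append(b, 3): bitmap=FFFFF.......... | b=[1, 2, 0, 3, 4]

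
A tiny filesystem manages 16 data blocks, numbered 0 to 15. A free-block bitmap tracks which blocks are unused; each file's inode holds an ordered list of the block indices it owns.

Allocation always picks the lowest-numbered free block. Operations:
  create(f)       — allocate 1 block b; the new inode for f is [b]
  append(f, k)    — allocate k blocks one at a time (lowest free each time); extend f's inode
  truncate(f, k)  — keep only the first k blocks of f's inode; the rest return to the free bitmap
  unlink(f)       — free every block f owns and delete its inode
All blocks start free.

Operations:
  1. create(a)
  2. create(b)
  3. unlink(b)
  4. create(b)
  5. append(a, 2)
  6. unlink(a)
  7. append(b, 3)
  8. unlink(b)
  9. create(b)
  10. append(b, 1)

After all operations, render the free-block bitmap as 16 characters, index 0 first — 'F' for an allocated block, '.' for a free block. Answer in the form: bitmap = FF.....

  1. create(a)  ⇒  F...............  {a→[0]}
  2. create(b)  ⇒  FF..............  {a→[0]; b→[1]}
  3. unlink(b)  ⇒  F...............  {a→[0]}
  4. create(b)  ⇒  FF..............  {a→[0]; b→[1]}
  5. append(a, 2)  ⇒  FFFF............  {a→[0, 2, 3]; b→[1]}
  6. unlink(a)  ⇒  .F..............  {b→[1]}
  7. append(b, 3)  ⇒  FFFF............  {b→[1, 0, 2, 3]}
  8. unlink(b)  ⇒  ................  {}
  9. create(b)  ⇒  F...............  {b→[0]}
  10. append(b, 1)  ⇒  FF..............  {b→[0, 1]}

bitmap = FF..............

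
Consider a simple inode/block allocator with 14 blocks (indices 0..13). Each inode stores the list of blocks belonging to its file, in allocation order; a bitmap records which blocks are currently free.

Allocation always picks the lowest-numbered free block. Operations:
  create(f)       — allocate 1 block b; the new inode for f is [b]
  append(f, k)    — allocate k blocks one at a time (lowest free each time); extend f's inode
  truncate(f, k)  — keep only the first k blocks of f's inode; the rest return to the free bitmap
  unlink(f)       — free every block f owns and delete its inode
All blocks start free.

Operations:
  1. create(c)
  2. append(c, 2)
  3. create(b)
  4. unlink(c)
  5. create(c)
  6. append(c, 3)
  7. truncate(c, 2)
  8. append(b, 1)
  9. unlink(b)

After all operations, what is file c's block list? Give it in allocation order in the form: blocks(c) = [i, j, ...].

blocks(c) = [0, 1]

create(c): bitmap=F............. | c=[0]
append(c, 2): bitmap=FFF........... | c=[0, 1, 2]
create(b): bitmap=FFFF.......... | b=[3] c=[0, 1, 2]
unlink(c): bitmap=...F.......... | b=[3]
create(c): bitmap=F..F.......... | b=[3] c=[0]
append(c, 3): bitmap=FFFFF......... | b=[3] c=[0, 1, 2, 4]
truncate(c, 2): bitmap=FF.F.......... | b=[3] c=[0, 1]
append(b, 1): bitmap=FFFF.......... | b=[3, 2] c=[0, 1]
unlink(b): bitmap=FF............ | c=[0, 1]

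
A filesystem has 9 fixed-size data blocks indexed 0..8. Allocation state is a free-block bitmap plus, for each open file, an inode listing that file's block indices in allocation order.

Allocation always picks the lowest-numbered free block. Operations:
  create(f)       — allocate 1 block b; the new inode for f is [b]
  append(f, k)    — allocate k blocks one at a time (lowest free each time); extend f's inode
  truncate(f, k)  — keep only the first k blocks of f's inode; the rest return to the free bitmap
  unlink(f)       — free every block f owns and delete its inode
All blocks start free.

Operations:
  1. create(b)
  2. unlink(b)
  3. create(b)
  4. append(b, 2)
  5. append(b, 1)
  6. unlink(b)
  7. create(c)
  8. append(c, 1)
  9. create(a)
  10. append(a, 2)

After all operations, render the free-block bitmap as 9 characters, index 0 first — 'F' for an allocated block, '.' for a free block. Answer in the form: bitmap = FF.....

bitmap = FFFFF....

after create(b) → b:[0]  free=[F........]
after unlink(b) →   free=[.........]
after create(b) → b:[0]  free=[F........]
after append(b, 2) → b:[0, 1, 2]  free=[FFF......]
after append(b, 1) → b:[0, 1, 2, 3]  free=[FFFF.....]
after unlink(b) →   free=[.........]
after create(c) → c:[0]  free=[F........]
after append(c, 1) → c:[0, 1]  free=[FF.......]
after create(a) → a:[2], c:[0, 1]  free=[FFF......]
after append(a, 2) → a:[2, 3, 4], c:[0, 1]  free=[FFFFF....]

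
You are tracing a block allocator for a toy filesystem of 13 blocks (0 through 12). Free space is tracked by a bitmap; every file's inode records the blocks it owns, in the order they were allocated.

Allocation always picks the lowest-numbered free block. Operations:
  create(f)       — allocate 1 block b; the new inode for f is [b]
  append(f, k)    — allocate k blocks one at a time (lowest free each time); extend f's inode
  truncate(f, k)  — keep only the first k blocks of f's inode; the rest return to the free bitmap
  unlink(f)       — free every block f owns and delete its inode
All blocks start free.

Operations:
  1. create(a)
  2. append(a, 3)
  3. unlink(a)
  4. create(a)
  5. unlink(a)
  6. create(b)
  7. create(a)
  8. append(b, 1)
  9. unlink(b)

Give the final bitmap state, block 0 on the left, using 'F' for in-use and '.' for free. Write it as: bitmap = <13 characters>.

create(a): bitmap=F............ | a=[0]
append(a, 3): bitmap=FFFF......... | a=[0, 1, 2, 3]
unlink(a): bitmap=............. | 
create(a): bitmap=F............ | a=[0]
unlink(a): bitmap=............. | 
create(b): bitmap=F............ | b=[0]
create(a): bitmap=FF........... | a=[1] b=[0]
append(b, 1): bitmap=FFF.......... | a=[1] b=[0, 2]
unlink(b): bitmap=.F........... | a=[1]

bitmap = .F...........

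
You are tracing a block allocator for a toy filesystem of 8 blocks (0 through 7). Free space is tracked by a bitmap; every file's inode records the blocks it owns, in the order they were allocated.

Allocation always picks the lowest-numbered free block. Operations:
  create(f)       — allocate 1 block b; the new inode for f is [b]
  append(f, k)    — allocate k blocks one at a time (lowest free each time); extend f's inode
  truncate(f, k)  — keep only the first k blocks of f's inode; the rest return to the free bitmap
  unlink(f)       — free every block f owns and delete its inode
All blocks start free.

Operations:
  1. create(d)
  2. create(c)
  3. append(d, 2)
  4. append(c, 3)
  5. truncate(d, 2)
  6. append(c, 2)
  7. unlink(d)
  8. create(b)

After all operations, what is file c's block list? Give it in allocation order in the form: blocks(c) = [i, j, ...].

after create(d) → d:[0]  free=[F.......]
after create(c) → c:[1], d:[0]  free=[FF......]
after append(d, 2) → c:[1], d:[0, 2, 3]  free=[FFFF....]
after append(c, 3) → c:[1, 4, 5, 6], d:[0, 2, 3]  free=[FFFFFFF.]
after truncate(d, 2) → c:[1, 4, 5, 6], d:[0, 2]  free=[FFF.FFF.]
after append(c, 2) → c:[1, 4, 5, 6, 3, 7], d:[0, 2]  free=[FFFFFFFF]
after unlink(d) → c:[1, 4, 5, 6, 3, 7]  free=[.F.FFFFF]
after create(b) → b:[0], c:[1, 4, 5, 6, 3, 7]  free=[FF.FFFFF]

blocks(c) = [1, 4, 5, 6, 3, 7]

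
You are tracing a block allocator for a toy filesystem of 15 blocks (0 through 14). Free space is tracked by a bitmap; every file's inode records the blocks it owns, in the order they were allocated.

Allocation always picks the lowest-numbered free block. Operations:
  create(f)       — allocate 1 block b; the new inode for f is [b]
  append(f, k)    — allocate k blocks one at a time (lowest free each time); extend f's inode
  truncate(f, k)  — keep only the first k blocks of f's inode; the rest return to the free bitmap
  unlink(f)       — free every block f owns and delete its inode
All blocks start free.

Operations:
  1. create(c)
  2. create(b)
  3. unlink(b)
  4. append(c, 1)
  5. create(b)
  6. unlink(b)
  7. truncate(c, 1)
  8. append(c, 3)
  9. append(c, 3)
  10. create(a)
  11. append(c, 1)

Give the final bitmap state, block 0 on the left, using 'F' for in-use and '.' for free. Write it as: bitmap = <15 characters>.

bitmap = FFFFFFFFF......

after create(c) → c:[0]  free=[F..............]
after create(b) → b:[1], c:[0]  free=[FF.............]
after unlink(b) → c:[0]  free=[F..............]
after append(c, 1) → c:[0, 1]  free=[FF.............]
after create(b) → b:[2], c:[0, 1]  free=[FFF............]
after unlink(b) → c:[0, 1]  free=[FF.............]
after truncate(c, 1) → c:[0]  free=[F..............]
after append(c, 3) → c:[0, 1, 2, 3]  free=[FFFF...........]
after append(c, 3) → c:[0, 1, 2, 3, 4, 5, 6]  free=[FFFFFFF........]
after create(a) → a:[7], c:[0, 1, 2, 3, 4, 5, 6]  free=[FFFFFFFF.......]
after append(c, 1) → a:[7], c:[0, 1, 2, 3, 4, 5, 6, 8]  free=[FFFFFFFFF......]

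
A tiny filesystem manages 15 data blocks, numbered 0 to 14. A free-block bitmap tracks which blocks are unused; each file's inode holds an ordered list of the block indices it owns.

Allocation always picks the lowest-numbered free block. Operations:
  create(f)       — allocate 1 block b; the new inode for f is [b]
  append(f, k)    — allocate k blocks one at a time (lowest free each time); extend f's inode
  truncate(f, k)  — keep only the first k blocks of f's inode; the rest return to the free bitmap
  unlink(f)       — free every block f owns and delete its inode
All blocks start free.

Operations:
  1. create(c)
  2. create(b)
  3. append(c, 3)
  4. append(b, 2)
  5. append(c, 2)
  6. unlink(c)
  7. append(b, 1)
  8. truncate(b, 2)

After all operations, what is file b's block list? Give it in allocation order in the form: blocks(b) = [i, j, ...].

[1] create(c) — c=0 (map F..............)
[2] create(b) — b=1 c=0 (map FF.............)
[3] append(c, 3) — b=1 c=0,2,3,4 (map FFFFF..........)
[4] append(b, 2) — b=1,5,6 c=0,2,3,4 (map FFFFFFF........)
[5] append(c, 2) — b=1,5,6 c=0,2,3,4,7,8 (map FFFFFFFFF......)
[6] unlink(c) — b=1,5,6 (map .F...FF........)
[7] append(b, 1) — b=1,5,6,0 (map FF...FF........)
[8] truncate(b, 2) — b=1,5 (map .F...F.........)

blocks(b) = [1, 5]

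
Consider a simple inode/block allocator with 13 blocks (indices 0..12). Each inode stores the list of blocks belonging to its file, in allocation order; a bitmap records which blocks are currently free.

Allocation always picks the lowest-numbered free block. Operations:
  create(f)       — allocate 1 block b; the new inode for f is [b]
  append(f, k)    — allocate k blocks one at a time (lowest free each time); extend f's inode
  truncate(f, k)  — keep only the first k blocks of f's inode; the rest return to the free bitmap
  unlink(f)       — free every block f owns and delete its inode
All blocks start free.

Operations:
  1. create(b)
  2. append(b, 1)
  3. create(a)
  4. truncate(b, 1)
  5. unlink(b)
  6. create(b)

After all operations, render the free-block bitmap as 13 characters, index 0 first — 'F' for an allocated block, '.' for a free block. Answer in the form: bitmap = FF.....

bitmap = F.F..........

after create(b) → b:[0]  free=[F............]
after append(b, 1) → b:[0, 1]  free=[FF...........]
after create(a) → a:[2], b:[0, 1]  free=[FFF..........]
after truncate(b, 1) → a:[2], b:[0]  free=[F.F..........]
after unlink(b) → a:[2]  free=[..F..........]
after create(b) → a:[2], b:[0]  free=[F.F..........]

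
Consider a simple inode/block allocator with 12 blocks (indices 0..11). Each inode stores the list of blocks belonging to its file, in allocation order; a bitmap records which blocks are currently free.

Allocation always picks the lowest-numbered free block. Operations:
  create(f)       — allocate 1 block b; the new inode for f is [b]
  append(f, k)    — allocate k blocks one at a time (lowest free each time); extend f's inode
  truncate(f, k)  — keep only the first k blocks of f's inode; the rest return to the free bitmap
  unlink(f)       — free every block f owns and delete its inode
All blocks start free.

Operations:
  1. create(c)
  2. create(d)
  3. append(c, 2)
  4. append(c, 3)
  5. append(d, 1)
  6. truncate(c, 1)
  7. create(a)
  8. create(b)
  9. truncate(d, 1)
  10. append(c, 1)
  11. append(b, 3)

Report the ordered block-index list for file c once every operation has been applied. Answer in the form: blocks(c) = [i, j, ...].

blocks(c) = [0, 4]

after create(c) → c:[0]  free=[F...........]
after create(d) → c:[0], d:[1]  free=[FF..........]
after append(c, 2) → c:[0, 2, 3], d:[1]  free=[FFFF........]
after append(c, 3) → c:[0, 2, 3, 4, 5, 6], d:[1]  free=[FFFFFFF.....]
after append(d, 1) → c:[0, 2, 3, 4, 5, 6], d:[1, 7]  free=[FFFFFFFF....]
after truncate(c, 1) → c:[0], d:[1, 7]  free=[FF.....F....]
after create(a) → a:[2], c:[0], d:[1, 7]  free=[FFF....F....]
after create(b) → a:[2], b:[3], c:[0], d:[1, 7]  free=[FFFF...F....]
after truncate(d, 1) → a:[2], b:[3], c:[0], d:[1]  free=[FFFF........]
after append(c, 1) → a:[2], b:[3], c:[0, 4], d:[1]  free=[FFFFF.......]
after append(b, 3) → a:[2], b:[3, 5, 6, 7], c:[0, 4], d:[1]  free=[FFFFFFFF....]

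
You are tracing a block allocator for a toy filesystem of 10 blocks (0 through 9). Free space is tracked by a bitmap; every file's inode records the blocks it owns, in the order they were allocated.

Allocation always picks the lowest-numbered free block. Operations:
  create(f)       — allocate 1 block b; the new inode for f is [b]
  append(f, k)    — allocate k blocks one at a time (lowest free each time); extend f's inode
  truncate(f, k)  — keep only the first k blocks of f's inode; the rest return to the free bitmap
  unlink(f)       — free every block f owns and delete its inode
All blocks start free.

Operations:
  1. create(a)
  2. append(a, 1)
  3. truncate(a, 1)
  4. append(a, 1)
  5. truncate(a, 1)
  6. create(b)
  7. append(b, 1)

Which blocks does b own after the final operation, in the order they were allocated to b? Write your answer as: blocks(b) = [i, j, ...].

blocks(b) = [1, 2]

create(a): bitmap=F......... | a=[0]
append(a, 1): bitmap=FF........ | a=[0, 1]
truncate(a, 1): bitmap=F......... | a=[0]
append(a, 1): bitmap=FF........ | a=[0, 1]
truncate(a, 1): bitmap=F......... | a=[0]
create(b): bitmap=FF........ | a=[0] b=[1]
append(b, 1): bitmap=FFF....... | a=[0] b=[1, 2]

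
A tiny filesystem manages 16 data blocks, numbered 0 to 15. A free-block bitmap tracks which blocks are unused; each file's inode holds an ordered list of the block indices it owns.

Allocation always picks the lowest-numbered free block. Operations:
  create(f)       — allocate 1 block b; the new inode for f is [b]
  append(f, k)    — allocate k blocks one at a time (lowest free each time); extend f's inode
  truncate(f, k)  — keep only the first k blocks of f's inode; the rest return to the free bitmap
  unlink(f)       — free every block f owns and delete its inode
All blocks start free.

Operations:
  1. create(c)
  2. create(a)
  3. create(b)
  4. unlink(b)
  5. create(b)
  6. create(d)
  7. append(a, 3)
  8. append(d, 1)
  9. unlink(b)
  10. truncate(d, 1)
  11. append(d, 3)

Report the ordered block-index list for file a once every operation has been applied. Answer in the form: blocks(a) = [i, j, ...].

blocks(a) = [1, 4, 5, 6]

[1] create(c) — c=0 (map F...............)
[2] create(a) — a=1 c=0 (map FF..............)
[3] create(b) — a=1 b=2 c=0 (map FFF.............)
[4] unlink(b) — a=1 c=0 (map FF..............)
[5] create(b) — a=1 b=2 c=0 (map FFF.............)
[6] create(d) — a=1 b=2 c=0 d=3 (map FFFF............)
[7] append(a, 3) — a=1,4,5,6 b=2 c=0 d=3 (map FFFFFFF.........)
[8] append(d, 1) — a=1,4,5,6 b=2 c=0 d=3,7 (map FFFFFFFF........)
[9] unlink(b) — a=1,4,5,6 c=0 d=3,7 (map FF.FFFFF........)
[10] truncate(d, 1) — a=1,4,5,6 c=0 d=3 (map FF.FFFF.........)
[11] append(d, 3) — a=1,4,5,6 c=0 d=3,2,7,8 (map FFFFFFFFF.......)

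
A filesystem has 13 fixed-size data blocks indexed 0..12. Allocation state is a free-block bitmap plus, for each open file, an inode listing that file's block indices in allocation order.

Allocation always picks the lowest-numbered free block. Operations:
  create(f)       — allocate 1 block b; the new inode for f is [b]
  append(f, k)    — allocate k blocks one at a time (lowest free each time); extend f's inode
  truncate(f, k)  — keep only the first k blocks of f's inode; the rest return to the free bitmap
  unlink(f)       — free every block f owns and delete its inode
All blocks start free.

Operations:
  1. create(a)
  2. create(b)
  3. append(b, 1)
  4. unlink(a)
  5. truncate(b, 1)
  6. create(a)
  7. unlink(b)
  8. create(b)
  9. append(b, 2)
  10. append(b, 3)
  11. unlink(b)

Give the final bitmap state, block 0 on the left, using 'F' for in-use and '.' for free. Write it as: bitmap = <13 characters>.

[1] create(a) — a=0 (map F............)
[2] create(b) — a=0 b=1 (map FF...........)
[3] append(b, 1) — a=0 b=1,2 (map FFF..........)
[4] unlink(a) — b=1,2 (map .FF..........)
[5] truncate(b, 1) — b=1 (map .F...........)
[6] create(a) — a=0 b=1 (map FF...........)
[7] unlink(b) — a=0 (map F............)
[8] create(b) — a=0 b=1 (map FF...........)
[9] append(b, 2) — a=0 b=1,2,3 (map FFFF.........)
[10] append(b, 3) — a=0 b=1,2,3,4,5,6 (map FFFFFFF......)
[11] unlink(b) — a=0 (map F............)

bitmap = F............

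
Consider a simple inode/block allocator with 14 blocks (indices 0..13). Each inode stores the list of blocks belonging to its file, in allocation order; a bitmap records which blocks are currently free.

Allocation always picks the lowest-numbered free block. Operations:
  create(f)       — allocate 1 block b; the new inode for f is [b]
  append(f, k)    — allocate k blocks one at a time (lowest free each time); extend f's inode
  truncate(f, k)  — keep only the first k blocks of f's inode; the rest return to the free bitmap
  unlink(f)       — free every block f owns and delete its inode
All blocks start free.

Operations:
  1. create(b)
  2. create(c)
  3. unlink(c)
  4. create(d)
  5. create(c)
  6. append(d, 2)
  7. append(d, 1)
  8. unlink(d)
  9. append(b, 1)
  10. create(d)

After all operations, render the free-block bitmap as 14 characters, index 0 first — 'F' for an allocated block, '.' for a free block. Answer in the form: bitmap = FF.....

after create(b) → b:[0]  free=[F.............]
after create(c) → b:[0], c:[1]  free=[FF............]
after unlink(c) → b:[0]  free=[F.............]
after create(d) → b:[0], d:[1]  free=[FF............]
after create(c) → b:[0], c:[2], d:[1]  free=[FFF...........]
after append(d, 2) → b:[0], c:[2], d:[1, 3, 4]  free=[FFFFF.........]
after append(d, 1) → b:[0], c:[2], d:[1, 3, 4, 5]  free=[FFFFFF........]
after unlink(d) → b:[0], c:[2]  free=[F.F...........]
after append(b, 1) → b:[0, 1], c:[2]  free=[FFF...........]
after create(d) → b:[0, 1], c:[2], d:[3]  free=[FFFF..........]

bitmap = FFFF..........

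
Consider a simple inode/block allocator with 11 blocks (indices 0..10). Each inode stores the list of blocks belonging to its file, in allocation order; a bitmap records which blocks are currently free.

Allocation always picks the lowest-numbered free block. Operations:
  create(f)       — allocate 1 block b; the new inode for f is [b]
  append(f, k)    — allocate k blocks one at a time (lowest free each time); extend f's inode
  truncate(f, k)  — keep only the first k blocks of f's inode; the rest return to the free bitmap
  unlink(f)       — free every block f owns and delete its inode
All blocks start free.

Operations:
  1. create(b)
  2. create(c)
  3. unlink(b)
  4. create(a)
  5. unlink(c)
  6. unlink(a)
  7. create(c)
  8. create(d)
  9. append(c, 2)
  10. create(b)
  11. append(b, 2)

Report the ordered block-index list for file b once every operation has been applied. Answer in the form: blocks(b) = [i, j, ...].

blocks(b) = [4, 5, 6]

create(b): bitmap=F.......... | b=[0]
create(c): bitmap=FF......... | b=[0] c=[1]
unlink(b): bitmap=.F......... | c=[1]
create(a): bitmap=FF......... | a=[0] c=[1]
unlink(c): bitmap=F.......... | a=[0]
unlink(a): bitmap=........... | 
create(c): bitmap=F.......... | c=[0]
create(d): bitmap=FF......... | c=[0] d=[1]
append(c, 2): bitmap=FFFF....... | c=[0, 2, 3] d=[1]
create(b): bitmap=FFFFF...... | b=[4] c=[0, 2, 3] d=[1]
append(b, 2): bitmap=FFFFFFF.... | b=[4, 5, 6] c=[0, 2, 3] d=[1]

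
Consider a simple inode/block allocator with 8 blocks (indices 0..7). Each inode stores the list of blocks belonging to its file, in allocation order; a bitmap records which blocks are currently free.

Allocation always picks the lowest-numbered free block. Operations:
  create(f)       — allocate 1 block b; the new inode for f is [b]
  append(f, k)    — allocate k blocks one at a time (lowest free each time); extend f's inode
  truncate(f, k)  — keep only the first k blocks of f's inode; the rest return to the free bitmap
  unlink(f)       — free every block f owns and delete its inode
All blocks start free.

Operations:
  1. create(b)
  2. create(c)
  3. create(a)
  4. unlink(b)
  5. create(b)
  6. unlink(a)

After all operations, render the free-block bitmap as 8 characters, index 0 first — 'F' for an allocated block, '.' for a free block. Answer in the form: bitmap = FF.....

bitmap = FF......

after create(b) → b:[0]  free=[F.......]
after create(c) → b:[0], c:[1]  free=[FF......]
after create(a) → a:[2], b:[0], c:[1]  free=[FFF.....]
after unlink(b) → a:[2], c:[1]  free=[.FF.....]
after create(b) → a:[2], b:[0], c:[1]  free=[FFF.....]
after unlink(a) → b:[0], c:[1]  free=[FF......]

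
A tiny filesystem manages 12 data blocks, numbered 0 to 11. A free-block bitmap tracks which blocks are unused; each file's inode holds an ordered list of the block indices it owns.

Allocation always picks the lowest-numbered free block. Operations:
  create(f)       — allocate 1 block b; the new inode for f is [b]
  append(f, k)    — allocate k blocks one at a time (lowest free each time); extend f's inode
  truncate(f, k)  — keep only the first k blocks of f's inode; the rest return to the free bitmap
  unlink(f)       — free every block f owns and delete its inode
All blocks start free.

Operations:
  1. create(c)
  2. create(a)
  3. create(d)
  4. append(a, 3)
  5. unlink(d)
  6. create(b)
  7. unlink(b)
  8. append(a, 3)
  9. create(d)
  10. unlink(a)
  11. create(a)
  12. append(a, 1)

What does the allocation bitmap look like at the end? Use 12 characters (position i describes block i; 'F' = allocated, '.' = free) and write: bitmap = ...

bitmap = FFF.....F...

after create(c) → c:[0]  free=[F...........]
after create(a) → a:[1], c:[0]  free=[FF..........]
after create(d) → a:[1], c:[0], d:[2]  free=[FFF.........]
after append(a, 3) → a:[1, 3, 4, 5], c:[0], d:[2]  free=[FFFFFF......]
after unlink(d) → a:[1, 3, 4, 5], c:[0]  free=[FF.FFF......]
after create(b) → a:[1, 3, 4, 5], b:[2], c:[0]  free=[FFFFFF......]
after unlink(b) → a:[1, 3, 4, 5], c:[0]  free=[FF.FFF......]
after append(a, 3) → a:[1, 3, 4, 5, 2, 6, 7], c:[0]  free=[FFFFFFFF....]
after create(d) → a:[1, 3, 4, 5, 2, 6, 7], c:[0], d:[8]  free=[FFFFFFFFF...]
after unlink(a) → c:[0], d:[8]  free=[F.......F...]
after create(a) → a:[1], c:[0], d:[8]  free=[FF......F...]
after append(a, 1) → a:[1, 2], c:[0], d:[8]  free=[FFF.....F...]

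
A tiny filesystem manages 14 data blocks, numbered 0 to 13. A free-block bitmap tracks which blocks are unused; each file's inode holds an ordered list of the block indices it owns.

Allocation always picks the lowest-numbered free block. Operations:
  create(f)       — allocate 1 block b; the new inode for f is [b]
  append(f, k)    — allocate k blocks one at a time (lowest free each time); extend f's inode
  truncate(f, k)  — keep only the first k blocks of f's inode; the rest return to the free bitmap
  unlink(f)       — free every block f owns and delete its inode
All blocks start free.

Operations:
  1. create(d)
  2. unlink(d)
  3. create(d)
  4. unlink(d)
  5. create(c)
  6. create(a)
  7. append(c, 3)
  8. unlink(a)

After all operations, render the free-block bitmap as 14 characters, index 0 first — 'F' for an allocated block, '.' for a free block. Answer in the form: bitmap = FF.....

after create(d) → d:[0]  free=[F.............]
after unlink(d) →   free=[..............]
after create(d) → d:[0]  free=[F.............]
after unlink(d) →   free=[..............]
after create(c) → c:[0]  free=[F.............]
after create(a) → a:[1], c:[0]  free=[FF............]
after append(c, 3) → a:[1], c:[0, 2, 3, 4]  free=[FFFFF.........]
after unlink(a) → c:[0, 2, 3, 4]  free=[F.FFF.........]

bitmap = F.FFF.........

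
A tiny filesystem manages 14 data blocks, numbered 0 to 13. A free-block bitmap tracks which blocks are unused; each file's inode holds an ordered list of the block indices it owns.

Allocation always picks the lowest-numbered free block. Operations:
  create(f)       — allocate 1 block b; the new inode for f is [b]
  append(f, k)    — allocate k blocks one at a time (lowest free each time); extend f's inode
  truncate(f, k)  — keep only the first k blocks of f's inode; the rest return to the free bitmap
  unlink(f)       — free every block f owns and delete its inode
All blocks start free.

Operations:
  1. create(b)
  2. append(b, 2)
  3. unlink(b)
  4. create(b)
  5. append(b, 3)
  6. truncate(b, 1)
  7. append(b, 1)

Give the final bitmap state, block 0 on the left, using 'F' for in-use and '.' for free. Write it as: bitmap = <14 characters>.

bitmap = FF............

after create(b) → b:[0]  free=[F.............]
after append(b, 2) → b:[0, 1, 2]  free=[FFF...........]
after unlink(b) →   free=[..............]
after create(b) → b:[0]  free=[F.............]
after append(b, 3) → b:[0, 1, 2, 3]  free=[FFFF..........]
after truncate(b, 1) → b:[0]  free=[F.............]
after append(b, 1) → b:[0, 1]  free=[FF............]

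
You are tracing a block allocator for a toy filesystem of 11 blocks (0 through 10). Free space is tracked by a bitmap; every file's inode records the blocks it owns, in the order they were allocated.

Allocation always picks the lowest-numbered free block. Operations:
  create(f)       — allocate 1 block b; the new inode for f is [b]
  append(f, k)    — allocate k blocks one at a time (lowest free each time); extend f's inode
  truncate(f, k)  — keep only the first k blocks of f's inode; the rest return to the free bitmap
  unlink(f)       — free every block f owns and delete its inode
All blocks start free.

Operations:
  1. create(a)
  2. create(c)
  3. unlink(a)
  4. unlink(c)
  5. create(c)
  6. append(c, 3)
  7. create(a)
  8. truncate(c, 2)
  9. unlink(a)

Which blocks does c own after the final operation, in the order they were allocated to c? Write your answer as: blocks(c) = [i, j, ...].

blocks(c) = [0, 1]

after create(a) → a:[0]  free=[F..........]
after create(c) → a:[0], c:[1]  free=[FF.........]
after unlink(a) → c:[1]  free=[.F.........]
after unlink(c) →   free=[...........]
after create(c) → c:[0]  free=[F..........]
after append(c, 3) → c:[0, 1, 2, 3]  free=[FFFF.......]
after create(a) → a:[4], c:[0, 1, 2, 3]  free=[FFFFF......]
after truncate(c, 2) → a:[4], c:[0, 1]  free=[FF..F......]
after unlink(a) → c:[0, 1]  free=[FF.........]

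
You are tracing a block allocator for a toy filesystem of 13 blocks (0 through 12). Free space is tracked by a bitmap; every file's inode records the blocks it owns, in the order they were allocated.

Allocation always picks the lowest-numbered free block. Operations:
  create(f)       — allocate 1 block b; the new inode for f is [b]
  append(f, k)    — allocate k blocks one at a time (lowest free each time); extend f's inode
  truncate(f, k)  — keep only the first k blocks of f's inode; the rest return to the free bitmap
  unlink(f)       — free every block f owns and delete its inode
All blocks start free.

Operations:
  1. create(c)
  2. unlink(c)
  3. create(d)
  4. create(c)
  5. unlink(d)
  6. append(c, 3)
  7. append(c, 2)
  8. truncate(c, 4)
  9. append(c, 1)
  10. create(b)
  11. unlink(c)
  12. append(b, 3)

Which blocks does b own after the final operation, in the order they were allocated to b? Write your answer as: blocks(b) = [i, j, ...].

blocks(b) = [5, 0, 1, 2]

create(c): bitmap=F............ | c=[0]
unlink(c): bitmap=............. | 
create(d): bitmap=F............ | d=[0]
create(c): bitmap=FF........... | c=[1] d=[0]
unlink(d): bitmap=.F........... | c=[1]
append(c, 3): bitmap=FFFF......... | c=[1, 0, 2, 3]
append(c, 2): bitmap=FFFFFF....... | c=[1, 0, 2, 3, 4, 5]
truncate(c, 4): bitmap=FFFF......... | c=[1, 0, 2, 3]
append(c, 1): bitmap=FFFFF........ | c=[1, 0, 2, 3, 4]
create(b): bitmap=FFFFFF....... | b=[5] c=[1, 0, 2, 3, 4]
unlink(c): bitmap=.....F....... | b=[5]
append(b, 3): bitmap=FFF..F....... | b=[5, 0, 1, 2]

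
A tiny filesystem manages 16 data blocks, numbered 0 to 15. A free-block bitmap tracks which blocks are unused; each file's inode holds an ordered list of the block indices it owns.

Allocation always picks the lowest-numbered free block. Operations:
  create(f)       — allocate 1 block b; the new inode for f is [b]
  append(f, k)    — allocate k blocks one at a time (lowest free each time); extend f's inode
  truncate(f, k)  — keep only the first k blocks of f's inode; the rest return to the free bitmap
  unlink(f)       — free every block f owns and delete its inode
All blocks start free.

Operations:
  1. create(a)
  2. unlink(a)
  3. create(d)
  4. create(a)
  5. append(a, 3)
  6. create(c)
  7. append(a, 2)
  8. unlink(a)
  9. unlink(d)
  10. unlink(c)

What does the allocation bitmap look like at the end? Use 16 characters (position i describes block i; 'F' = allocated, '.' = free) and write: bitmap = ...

bitmap = ................

[1] create(a) — a=0 (map F...............)
[2] unlink(a) —  (map ................)
[3] create(d) — d=0 (map F...............)
[4] create(a) — a=1 d=0 (map FF..............)
[5] append(a, 3) — a=1,2,3,4 d=0 (map FFFFF...........)
[6] create(c) — a=1,2,3,4 c=5 d=0 (map FFFFFF..........)
[7] append(a, 2) — a=1,2,3,4,6,7 c=5 d=0 (map FFFFFFFF........)
[8] unlink(a) — c=5 d=0 (map F....F..........)
[9] unlink(d) — c=5 (map .....F..........)
[10] unlink(c) —  (map ................)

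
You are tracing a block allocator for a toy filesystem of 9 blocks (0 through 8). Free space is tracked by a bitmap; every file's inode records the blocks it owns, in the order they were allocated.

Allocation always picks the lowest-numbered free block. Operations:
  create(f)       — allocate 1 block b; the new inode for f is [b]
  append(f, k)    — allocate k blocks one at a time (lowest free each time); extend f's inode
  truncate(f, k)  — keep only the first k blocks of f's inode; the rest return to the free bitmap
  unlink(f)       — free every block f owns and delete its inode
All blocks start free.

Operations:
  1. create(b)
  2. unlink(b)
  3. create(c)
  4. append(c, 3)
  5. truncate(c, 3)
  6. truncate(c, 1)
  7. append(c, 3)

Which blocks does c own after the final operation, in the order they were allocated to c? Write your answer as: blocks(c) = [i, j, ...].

blocks(c) = [0, 1, 2, 3]

  1. create(b)  ⇒  F........  {b→[0]}
  2. unlink(b)  ⇒  .........  {}
  3. create(c)  ⇒  F........  {c→[0]}
  4. append(c, 3)  ⇒  FFFF.....  {c→[0, 1, 2, 3]}
  5. truncate(c, 3)  ⇒  FFF......  {c→[0, 1, 2]}
  6. truncate(c, 1)  ⇒  F........  {c→[0]}
  7. append(c, 3)  ⇒  FFFF.....  {c→[0, 1, 2, 3]}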